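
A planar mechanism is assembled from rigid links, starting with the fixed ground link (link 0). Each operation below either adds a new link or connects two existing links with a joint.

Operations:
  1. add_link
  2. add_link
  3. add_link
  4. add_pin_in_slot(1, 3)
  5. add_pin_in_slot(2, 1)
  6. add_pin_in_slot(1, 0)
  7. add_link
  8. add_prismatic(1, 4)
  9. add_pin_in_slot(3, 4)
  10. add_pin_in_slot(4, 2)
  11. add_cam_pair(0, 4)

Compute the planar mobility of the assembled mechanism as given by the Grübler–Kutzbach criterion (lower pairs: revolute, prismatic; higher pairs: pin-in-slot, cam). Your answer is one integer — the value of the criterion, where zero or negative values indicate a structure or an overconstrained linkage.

(L,J1,J2)=(1,0,0); link0 fixed
link1: (2,0,0)
link2: (3,0,0)
link3: (4,0,0)
PS 1-3 [J2]: (4,0,1)
PS 2-1 [J2]: (4,0,2)
PS 1-0 [J2]: (4,0,3)
link4: (5,0,3)
P 1-4 [J1]: (5,1,3)
PS 3-4 [J2]: (5,1,4)
PS 4-2 [J2]: (5,1,5)
C 0-4 [J2]: (5,1,6)
Grübler: 3·4 − 2·1 − 6 = 4

M = 4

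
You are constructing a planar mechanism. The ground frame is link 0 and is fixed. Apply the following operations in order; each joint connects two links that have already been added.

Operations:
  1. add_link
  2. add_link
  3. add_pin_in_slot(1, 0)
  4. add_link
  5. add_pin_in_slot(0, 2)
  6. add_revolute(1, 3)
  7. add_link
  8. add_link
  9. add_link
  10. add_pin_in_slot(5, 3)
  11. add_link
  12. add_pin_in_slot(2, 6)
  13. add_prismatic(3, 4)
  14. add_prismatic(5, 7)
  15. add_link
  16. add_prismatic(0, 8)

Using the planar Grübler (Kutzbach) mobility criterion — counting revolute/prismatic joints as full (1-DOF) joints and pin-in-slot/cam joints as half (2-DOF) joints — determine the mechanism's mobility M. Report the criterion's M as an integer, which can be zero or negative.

M = 12

ground; <1,0,0>
#1 <2,0,0>
#2 <3,0,0>
PS:1↔0 J2 <3,0,1>
#3 <4,0,1>
PS:0↔2 J2 <4,0,2>
R:1↔3 J1 <4,1,2>
#4 <5,1,2>
#5 <6,1,2>
#6 <7,1,2>
PS:5↔3 J2 <7,1,3>
#7 <8,1,3>
PS:2↔6 J2 <8,1,4>
P:3↔4 J1 <8,2,4>
P:5↔7 J1 <8,3,4>
#8 <9,3,4>
P:0↔8 J1 <9,4,4>
3×8 − 2×4 − 1×4 = 12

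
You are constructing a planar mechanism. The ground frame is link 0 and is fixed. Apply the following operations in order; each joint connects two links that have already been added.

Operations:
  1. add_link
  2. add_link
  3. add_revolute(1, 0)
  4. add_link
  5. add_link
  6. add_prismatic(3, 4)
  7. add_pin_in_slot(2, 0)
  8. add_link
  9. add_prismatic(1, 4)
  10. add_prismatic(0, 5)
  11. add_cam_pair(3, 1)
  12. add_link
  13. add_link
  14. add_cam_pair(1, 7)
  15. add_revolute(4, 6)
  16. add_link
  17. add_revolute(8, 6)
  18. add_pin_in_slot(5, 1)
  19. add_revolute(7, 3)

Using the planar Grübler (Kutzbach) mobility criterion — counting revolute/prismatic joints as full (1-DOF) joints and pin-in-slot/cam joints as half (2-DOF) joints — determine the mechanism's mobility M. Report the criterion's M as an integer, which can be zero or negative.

(L,J1,J2)=(1,0,0); link0 fixed
link1: (2,0,0)
link2: (3,0,0)
R 1-0 [J1]: (3,1,0)
link3: (4,1,0)
link4: (5,1,0)
P 3-4 [J1]: (5,2,0)
PS 2-0 [J2]: (5,2,1)
link5: (6,2,1)
P 1-4 [J1]: (6,3,1)
P 0-5 [J1]: (6,4,1)
C 3-1 [J2]: (6,4,2)
link6: (7,4,2)
link7: (8,4,2)
C 1-7 [J2]: (8,4,3)
R 4-6 [J1]: (8,5,3)
link8: (9,5,3)
R 8-6 [J1]: (9,6,3)
PS 5-1 [J2]: (9,6,4)
R 7-3 [J1]: (9,7,4)
Grübler: 3·8 − 2·7 − 4 = 6

M = 6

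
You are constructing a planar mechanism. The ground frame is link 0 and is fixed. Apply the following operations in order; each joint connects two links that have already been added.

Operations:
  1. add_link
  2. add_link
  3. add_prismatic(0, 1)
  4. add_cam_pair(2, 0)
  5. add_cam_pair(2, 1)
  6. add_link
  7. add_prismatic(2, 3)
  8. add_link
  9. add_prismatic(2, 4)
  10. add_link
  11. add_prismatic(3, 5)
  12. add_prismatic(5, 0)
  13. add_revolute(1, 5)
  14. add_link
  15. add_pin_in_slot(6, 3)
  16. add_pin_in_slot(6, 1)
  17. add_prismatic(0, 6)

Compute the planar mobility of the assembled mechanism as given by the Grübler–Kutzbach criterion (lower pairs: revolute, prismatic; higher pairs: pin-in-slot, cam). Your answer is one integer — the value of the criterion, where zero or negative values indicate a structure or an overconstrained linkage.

link 0 = ground. State L|J1|J2 = 1|0|0
+link1  2|0|0
+link2  3|0|0
P(0,1) f=1→J1  3|1|0
C(2,0) f=2→J2  3|1|1
C(2,1) f=2→J2  3|1|2
+link3  4|1|2
P(2,3) f=1→J1  4|2|2
+link4  5|2|2
P(2,4) f=1→J1  5|3|2
+link5  6|3|2
P(3,5) f=1→J1  6|4|2
P(5,0) f=1→J1  6|5|2
R(1,5) f=1→J1  6|6|2
+link6  7|6|2
PS(6,3) f=2→J2  7|6|3
PS(6,1) f=2→J2  7|6|4
P(0,6) f=1→J1  7|7|4
M = 3(7−1)−2·7−4 = 18−14−4 = 0

M = 0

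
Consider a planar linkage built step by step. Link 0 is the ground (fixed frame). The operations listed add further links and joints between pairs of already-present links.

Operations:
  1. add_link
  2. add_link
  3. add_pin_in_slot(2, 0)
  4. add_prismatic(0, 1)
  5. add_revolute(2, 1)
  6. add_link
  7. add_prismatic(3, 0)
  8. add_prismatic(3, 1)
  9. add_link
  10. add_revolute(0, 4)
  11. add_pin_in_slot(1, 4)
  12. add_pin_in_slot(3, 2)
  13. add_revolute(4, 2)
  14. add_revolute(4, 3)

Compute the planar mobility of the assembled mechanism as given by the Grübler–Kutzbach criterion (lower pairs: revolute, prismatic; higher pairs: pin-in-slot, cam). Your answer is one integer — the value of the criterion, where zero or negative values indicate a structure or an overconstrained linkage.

M = -5

L=1 J1=0 J2=0
add link → L=2 J1=0 J2=0
add link → L=3 J1=0 J2=0
PS@2,0 dof=2 J2 → L=3 J1=0 J2=1
P@0,1 dof=1 J1 → L=3 J1=1 J2=1
R@2,1 dof=1 J1 → L=3 J1=2 J2=1
add link → L=4 J1=2 J2=1
P@3,0 dof=1 J1 → L=4 J1=3 J2=1
P@3,1 dof=1 J1 → L=4 J1=4 J2=1
add link → L=5 J1=4 J2=1
R@0,4 dof=1 J1 → L=5 J1=5 J2=1
PS@1,4 dof=2 J2 → L=5 J1=5 J2=2
PS@3,2 dof=2 J2 → L=5 J1=5 J2=3
R@4,2 dof=1 J1 → L=5 J1=6 J2=3
R@4,3 dof=1 J1 → L=5 J1=7 J2=3
M=3(L−1)−2J1−J2=3·4−2·7−3=-5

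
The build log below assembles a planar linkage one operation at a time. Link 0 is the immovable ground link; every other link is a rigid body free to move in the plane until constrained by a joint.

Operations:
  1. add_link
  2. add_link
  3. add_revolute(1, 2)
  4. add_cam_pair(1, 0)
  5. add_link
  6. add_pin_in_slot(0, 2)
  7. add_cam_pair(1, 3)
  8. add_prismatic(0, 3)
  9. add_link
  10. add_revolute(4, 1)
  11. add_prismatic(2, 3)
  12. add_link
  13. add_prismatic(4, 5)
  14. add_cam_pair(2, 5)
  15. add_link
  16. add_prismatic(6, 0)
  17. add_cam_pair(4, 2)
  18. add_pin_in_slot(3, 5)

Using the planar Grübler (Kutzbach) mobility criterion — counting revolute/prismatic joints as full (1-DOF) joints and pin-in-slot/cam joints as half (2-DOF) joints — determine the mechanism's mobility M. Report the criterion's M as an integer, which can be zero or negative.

[1;0;0] (link 0 is ground)
L+ [2;0;0]
L+ [3;0;0]
R(1,2)∈J1 [3;1;0]
C(1,0)∈J2 [3;1;1]
L+ [4;1;1]
PS(0,2)∈J2 [4;1;2]
C(1,3)∈J2 [4;1;3]
P(0,3)∈J1 [4;2;3]
L+ [5;2;3]
R(4,1)∈J1 [5;3;3]
P(2,3)∈J1 [5;4;3]
L+ [6;4;3]
P(4,5)∈J1 [6;5;3]
C(2,5)∈J2 [6;5;4]
L+ [7;5;4]
P(6,0)∈J1 [7;6;4]
C(4,2)∈J2 [7;6;5]
PS(3,5)∈J2 [7;6;6]
mobility = 18 − 12 − 6 = 0

M = 0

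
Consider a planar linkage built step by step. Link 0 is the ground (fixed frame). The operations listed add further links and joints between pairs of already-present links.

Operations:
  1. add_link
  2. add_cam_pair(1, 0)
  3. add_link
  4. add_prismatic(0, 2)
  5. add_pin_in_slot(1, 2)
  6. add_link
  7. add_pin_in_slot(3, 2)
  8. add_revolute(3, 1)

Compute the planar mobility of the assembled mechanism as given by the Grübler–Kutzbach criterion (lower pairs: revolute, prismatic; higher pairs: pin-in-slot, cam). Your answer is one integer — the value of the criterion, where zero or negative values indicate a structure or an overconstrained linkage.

M = 2

link 0 = ground. State L|J1|J2 = 1|0|0
+link1  2|0|0
C(1,0) f=2→J2  2|0|1
+link2  3|0|1
P(0,2) f=1→J1  3|1|1
PS(1,2) f=2→J2  3|1|2
+link3  4|1|2
PS(3,2) f=2→J2  4|1|3
R(3,1) f=1→J1  4|2|3
M = 3(4−1)−2·2−3 = 9−4−3 = 2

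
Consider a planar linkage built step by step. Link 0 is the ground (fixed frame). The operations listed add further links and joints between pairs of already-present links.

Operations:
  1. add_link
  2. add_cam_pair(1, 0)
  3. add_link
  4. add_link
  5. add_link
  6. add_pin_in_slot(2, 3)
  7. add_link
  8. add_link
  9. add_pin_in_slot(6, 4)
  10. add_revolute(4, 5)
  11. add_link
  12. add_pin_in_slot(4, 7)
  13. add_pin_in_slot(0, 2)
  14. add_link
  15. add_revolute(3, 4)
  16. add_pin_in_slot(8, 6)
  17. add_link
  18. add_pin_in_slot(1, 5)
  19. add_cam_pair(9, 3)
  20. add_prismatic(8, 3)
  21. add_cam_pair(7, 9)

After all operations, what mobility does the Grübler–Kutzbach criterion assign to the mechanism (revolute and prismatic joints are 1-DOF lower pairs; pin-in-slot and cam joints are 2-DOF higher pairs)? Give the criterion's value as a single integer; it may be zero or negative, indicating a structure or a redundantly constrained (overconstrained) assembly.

link 0 = ground. State L|J1|J2 = 1|0|0
+link1  2|0|0
C(1,0) f=2→J2  2|0|1
+link2  3|0|1
+link3  4|0|1
+link4  5|0|1
PS(2,3) f=2→J2  5|0|2
+link5  6|0|2
+link6  7|0|2
PS(6,4) f=2→J2  7|0|3
R(4,5) f=1→J1  7|1|3
+link7  8|1|3
PS(4,7) f=2→J2  8|1|4
PS(0,2) f=2→J2  8|1|5
+link8  9|1|5
R(3,4) f=1→J1  9|2|5
PS(8,6) f=2→J2  9|2|6
+link9  10|2|6
PS(1,5) f=2→J2  10|2|7
C(9,3) f=2→J2  10|2|8
P(8,3) f=1→J1  10|3|8
C(7,9) f=2→J2  10|3|9
M = 3(10−1)−2·3−9 = 27−6−9 = 12

M = 12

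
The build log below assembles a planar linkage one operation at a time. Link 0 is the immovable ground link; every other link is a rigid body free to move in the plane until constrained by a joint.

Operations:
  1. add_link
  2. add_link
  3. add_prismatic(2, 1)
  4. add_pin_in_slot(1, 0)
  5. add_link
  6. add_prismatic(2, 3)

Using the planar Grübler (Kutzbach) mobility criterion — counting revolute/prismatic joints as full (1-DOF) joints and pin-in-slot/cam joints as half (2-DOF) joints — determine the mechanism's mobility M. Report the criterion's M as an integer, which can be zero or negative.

M = 4

L=1 J1=0 J2=0
add link → L=2 J1=0 J2=0
add link → L=3 J1=0 J2=0
P@2,1 dof=1 J1 → L=3 J1=1 J2=0
PS@1,0 dof=2 J2 → L=3 J1=1 J2=1
add link → L=4 J1=1 J2=1
P@2,3 dof=1 J1 → L=4 J1=2 J2=1
M=3(L−1)−2J1−J2=3·3−2·2−1=4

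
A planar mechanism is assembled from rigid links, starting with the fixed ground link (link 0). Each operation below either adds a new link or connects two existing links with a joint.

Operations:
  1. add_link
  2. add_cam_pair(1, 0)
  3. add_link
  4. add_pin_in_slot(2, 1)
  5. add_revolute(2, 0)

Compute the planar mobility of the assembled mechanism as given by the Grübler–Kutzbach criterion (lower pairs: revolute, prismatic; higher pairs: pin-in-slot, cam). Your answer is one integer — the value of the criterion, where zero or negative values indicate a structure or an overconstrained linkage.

(L,J1,J2)=(1,0,0); link0 fixed
link1: (2,0,0)
C 1-0 [J2]: (2,0,1)
link2: (3,0,1)
PS 2-1 [J2]: (3,0,2)
R 2-0 [J1]: (3,1,2)
Grübler: 3·2 − 2·1 − 2 = 2

M = 2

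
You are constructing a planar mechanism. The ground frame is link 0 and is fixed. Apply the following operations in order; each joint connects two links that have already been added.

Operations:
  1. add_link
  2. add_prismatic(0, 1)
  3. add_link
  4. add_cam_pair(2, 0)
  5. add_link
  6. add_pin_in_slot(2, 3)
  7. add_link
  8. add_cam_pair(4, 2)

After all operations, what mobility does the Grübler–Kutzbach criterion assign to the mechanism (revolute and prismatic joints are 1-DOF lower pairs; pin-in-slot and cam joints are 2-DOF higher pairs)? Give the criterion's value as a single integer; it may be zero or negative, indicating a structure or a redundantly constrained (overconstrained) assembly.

M = 7

(L,J1,J2)=(1,0,0); link0 fixed
link1: (2,0,0)
P 0-1 [J1]: (2,1,0)
link2: (3,1,0)
C 2-0 [J2]: (3,1,1)
link3: (4,1,1)
PS 2-3 [J2]: (4,1,2)
link4: (5,1,2)
C 4-2 [J2]: (5,1,3)
Grübler: 3·4 − 2·1 − 3 = 7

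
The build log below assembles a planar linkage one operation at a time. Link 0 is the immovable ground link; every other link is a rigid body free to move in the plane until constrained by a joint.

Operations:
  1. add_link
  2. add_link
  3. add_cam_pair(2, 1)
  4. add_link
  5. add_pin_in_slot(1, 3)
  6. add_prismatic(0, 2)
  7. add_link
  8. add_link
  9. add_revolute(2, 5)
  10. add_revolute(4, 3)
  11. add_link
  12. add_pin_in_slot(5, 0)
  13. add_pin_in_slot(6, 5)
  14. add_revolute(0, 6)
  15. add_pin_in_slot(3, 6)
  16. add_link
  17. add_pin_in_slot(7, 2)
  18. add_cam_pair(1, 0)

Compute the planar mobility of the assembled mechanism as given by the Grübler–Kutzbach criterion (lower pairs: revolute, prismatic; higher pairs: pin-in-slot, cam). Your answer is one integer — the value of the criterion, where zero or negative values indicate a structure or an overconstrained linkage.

(L,J1,J2)=(1,0,0); link0 fixed
link1: (2,0,0)
link2: (3,0,0)
C 2-1 [J2]: (3,0,1)
link3: (4,0,1)
PS 1-3 [J2]: (4,0,2)
P 0-2 [J1]: (4,1,2)
link4: (5,1,2)
link5: (6,1,2)
R 2-5 [J1]: (6,2,2)
R 4-3 [J1]: (6,3,2)
link6: (7,3,2)
PS 5-0 [J2]: (7,3,3)
PS 6-5 [J2]: (7,3,4)
R 0-6 [J1]: (7,4,4)
PS 3-6 [J2]: (7,4,5)
link7: (8,4,5)
PS 7-2 [J2]: (8,4,6)
C 1-0 [J2]: (8,4,7)
Grübler: 3·7 − 2·4 − 7 = 6

M = 6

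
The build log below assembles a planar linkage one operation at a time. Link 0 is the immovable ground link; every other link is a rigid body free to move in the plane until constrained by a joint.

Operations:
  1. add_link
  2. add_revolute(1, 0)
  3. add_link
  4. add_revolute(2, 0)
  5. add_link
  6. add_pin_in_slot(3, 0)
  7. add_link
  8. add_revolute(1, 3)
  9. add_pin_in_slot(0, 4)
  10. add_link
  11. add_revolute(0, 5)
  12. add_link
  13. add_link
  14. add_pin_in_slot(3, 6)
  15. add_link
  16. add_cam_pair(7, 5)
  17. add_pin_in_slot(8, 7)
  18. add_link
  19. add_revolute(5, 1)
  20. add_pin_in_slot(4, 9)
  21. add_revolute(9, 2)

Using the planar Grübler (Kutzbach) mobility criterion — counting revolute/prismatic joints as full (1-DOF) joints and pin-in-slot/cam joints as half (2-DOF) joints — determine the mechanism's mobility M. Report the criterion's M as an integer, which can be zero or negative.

L=1 J1=0 J2=0
add link → L=2 J1=0 J2=0
R@1,0 dof=1 J1 → L=2 J1=1 J2=0
add link → L=3 J1=1 J2=0
R@2,0 dof=1 J1 → L=3 J1=2 J2=0
add link → L=4 J1=2 J2=0
PS@3,0 dof=2 J2 → L=4 J1=2 J2=1
add link → L=5 J1=2 J2=1
R@1,3 dof=1 J1 → L=5 J1=3 J2=1
PS@0,4 dof=2 J2 → L=5 J1=3 J2=2
add link → L=6 J1=3 J2=2
R@0,5 dof=1 J1 → L=6 J1=4 J2=2
add link → L=7 J1=4 J2=2
add link → L=8 J1=4 J2=2
PS@3,6 dof=2 J2 → L=8 J1=4 J2=3
add link → L=9 J1=4 J2=3
C@7,5 dof=2 J2 → L=9 J1=4 J2=4
PS@8,7 dof=2 J2 → L=9 J1=4 J2=5
add link → L=10 J1=4 J2=5
R@5,1 dof=1 J1 → L=10 J1=5 J2=5
PS@4,9 dof=2 J2 → L=10 J1=5 J2=6
R@9,2 dof=1 J1 → L=10 J1=6 J2=6
M=3(L−1)−2J1−J2=3·9−2·6−6=9

M = 9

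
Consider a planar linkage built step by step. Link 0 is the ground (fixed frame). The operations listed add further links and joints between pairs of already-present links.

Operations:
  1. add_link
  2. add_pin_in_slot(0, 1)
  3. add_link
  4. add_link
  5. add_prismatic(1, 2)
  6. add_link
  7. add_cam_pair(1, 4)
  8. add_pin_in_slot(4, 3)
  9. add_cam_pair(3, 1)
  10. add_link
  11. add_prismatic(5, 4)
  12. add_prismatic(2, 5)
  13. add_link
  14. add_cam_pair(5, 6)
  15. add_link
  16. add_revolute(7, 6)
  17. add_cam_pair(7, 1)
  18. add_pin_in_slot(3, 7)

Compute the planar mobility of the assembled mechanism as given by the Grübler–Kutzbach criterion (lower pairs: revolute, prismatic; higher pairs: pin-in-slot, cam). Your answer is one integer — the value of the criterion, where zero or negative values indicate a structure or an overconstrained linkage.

L=1 J1=0 J2=0
add link → L=2 J1=0 J2=0
PS@0,1 dof=2 J2 → L=2 J1=0 J2=1
add link → L=3 J1=0 J2=1
add link → L=4 J1=0 J2=1
P@1,2 dof=1 J1 → L=4 J1=1 J2=1
add link → L=5 J1=1 J2=1
C@1,4 dof=2 J2 → L=5 J1=1 J2=2
PS@4,3 dof=2 J2 → L=5 J1=1 J2=3
C@3,1 dof=2 J2 → L=5 J1=1 J2=4
add link → L=6 J1=1 J2=4
P@5,4 dof=1 J1 → L=6 J1=2 J2=4
P@2,5 dof=1 J1 → L=6 J1=3 J2=4
add link → L=7 J1=3 J2=4
C@5,6 dof=2 J2 → L=7 J1=3 J2=5
add link → L=8 J1=3 J2=5
R@7,6 dof=1 J1 → L=8 J1=4 J2=5
C@7,1 dof=2 J2 → L=8 J1=4 J2=6
PS@3,7 dof=2 J2 → L=8 J1=4 J2=7
M=3(L−1)−2J1−J2=3·7−2·4−7=6

M = 6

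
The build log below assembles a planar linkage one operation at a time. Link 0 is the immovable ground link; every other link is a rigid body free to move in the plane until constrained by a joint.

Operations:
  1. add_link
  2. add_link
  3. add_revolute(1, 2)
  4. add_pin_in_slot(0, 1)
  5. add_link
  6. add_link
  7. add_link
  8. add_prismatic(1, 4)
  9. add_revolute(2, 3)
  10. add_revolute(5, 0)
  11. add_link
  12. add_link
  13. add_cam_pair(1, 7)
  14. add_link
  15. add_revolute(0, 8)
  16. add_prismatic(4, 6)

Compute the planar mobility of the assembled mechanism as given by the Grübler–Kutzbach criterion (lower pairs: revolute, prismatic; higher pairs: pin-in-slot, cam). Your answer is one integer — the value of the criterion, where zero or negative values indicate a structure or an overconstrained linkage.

link 0 = ground. State L|J1|J2 = 1|0|0
+link1  2|0|0
+link2  3|0|0
R(1,2) f=1→J1  3|1|0
PS(0,1) f=2→J2  3|1|1
+link3  4|1|1
+link4  5|1|1
+link5  6|1|1
P(1,4) f=1→J1  6|2|1
R(2,3) f=1→J1  6|3|1
R(5,0) f=1→J1  6|4|1
+link6  7|4|1
+link7  8|4|1
C(1,7) f=2→J2  8|4|2
+link8  9|4|2
R(0,8) f=1→J1  9|5|2
P(4,6) f=1→J1  9|6|2
M = 3(9−1)−2·6−2 = 24−12−2 = 10

M = 10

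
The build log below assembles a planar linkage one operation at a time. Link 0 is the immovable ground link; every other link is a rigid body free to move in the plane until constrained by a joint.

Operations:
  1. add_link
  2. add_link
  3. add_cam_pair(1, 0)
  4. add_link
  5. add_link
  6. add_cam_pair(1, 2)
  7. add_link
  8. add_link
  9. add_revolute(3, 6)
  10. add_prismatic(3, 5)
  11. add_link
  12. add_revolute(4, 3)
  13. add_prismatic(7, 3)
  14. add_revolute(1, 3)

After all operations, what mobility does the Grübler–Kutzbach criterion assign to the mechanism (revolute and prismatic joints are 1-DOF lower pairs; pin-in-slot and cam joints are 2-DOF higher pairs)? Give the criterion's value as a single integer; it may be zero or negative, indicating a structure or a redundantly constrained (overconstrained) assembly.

M = 9

(L,J1,J2)=(1,0,0); link0 fixed
link1: (2,0,0)
link2: (3,0,0)
C 1-0 [J2]: (3,0,1)
link3: (4,0,1)
link4: (5,0,1)
C 1-2 [J2]: (5,0,2)
link5: (6,0,2)
link6: (7,0,2)
R 3-6 [J1]: (7,1,2)
P 3-5 [J1]: (7,2,2)
link7: (8,2,2)
R 4-3 [J1]: (8,3,2)
P 7-3 [J1]: (8,4,2)
R 1-3 [J1]: (8,5,2)
Grübler: 3·7 − 2·5 − 2 = 9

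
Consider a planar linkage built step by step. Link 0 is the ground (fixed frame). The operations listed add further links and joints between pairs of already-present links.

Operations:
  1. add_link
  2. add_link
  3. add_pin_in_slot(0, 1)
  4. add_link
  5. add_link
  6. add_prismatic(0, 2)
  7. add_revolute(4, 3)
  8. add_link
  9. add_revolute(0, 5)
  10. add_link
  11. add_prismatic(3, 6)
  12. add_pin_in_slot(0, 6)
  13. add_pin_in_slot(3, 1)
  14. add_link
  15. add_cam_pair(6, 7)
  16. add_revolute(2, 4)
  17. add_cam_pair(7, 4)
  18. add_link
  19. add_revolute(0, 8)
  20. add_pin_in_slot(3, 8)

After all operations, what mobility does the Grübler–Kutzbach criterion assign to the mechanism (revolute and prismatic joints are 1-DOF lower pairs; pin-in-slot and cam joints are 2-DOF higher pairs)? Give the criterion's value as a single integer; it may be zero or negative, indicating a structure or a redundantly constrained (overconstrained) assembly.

(L,J1,J2)=(1,0,0); link0 fixed
link1: (2,0,0)
link2: (3,0,0)
PS 0-1 [J2]: (3,0,1)
link3: (4,0,1)
link4: (5,0,1)
P 0-2 [J1]: (5,1,1)
R 4-3 [J1]: (5,2,1)
link5: (6,2,1)
R 0-5 [J1]: (6,3,1)
link6: (7,3,1)
P 3-6 [J1]: (7,4,1)
PS 0-6 [J2]: (7,4,2)
PS 3-1 [J2]: (7,4,3)
link7: (8,4,3)
C 6-7 [J2]: (8,4,4)
R 2-4 [J1]: (8,5,4)
C 7-4 [J2]: (8,5,5)
link8: (9,5,5)
R 0-8 [J1]: (9,6,5)
PS 3-8 [J2]: (9,6,6)
Grübler: 3·8 − 2·6 − 6 = 6

M = 6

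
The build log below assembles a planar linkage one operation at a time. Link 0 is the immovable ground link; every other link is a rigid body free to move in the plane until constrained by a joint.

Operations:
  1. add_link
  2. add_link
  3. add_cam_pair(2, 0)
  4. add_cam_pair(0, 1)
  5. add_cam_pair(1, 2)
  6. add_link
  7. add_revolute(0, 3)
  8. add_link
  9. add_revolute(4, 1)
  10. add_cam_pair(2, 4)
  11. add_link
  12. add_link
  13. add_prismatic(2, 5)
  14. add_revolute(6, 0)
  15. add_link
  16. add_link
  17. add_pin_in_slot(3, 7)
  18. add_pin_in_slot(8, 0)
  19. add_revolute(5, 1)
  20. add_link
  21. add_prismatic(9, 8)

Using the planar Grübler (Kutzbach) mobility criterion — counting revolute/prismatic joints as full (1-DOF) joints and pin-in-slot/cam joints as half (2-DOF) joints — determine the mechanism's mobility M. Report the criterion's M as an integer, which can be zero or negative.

M = 9

link 0 = ground. State L|J1|J2 = 1|0|0
+link1  2|0|0
+link2  3|0|0
C(2,0) f=2→J2  3|0|1
C(0,1) f=2→J2  3|0|2
C(1,2) f=2→J2  3|0|3
+link3  4|0|3
R(0,3) f=1→J1  4|1|3
+link4  5|1|3
R(4,1) f=1→J1  5|2|3
C(2,4) f=2→J2  5|2|4
+link5  6|2|4
+link6  7|2|4
P(2,5) f=1→J1  7|3|4
R(6,0) f=1→J1  7|4|4
+link7  8|4|4
+link8  9|4|4
PS(3,7) f=2→J2  9|4|5
PS(8,0) f=2→J2  9|4|6
R(5,1) f=1→J1  9|5|6
+link9  10|5|6
P(9,8) f=1→J1  10|6|6
M = 3(10−1)−2·6−6 = 27−12−6 = 9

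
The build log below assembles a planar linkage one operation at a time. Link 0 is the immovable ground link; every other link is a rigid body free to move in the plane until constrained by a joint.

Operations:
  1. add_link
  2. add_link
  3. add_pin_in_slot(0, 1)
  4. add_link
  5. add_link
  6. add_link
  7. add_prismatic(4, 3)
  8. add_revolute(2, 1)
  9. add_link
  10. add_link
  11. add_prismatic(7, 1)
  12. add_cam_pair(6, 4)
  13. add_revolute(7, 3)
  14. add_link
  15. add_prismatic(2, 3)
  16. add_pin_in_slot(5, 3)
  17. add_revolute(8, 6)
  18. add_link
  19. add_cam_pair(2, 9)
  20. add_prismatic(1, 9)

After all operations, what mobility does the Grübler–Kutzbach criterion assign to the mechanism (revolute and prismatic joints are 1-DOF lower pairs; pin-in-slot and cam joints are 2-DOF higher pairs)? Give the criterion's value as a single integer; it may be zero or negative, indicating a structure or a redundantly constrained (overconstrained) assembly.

(L,J1,J2)=(1,0,0); link0 fixed
link1: (2,0,0)
link2: (3,0,0)
PS 0-1 [J2]: (3,0,1)
link3: (4,0,1)
link4: (5,0,1)
link5: (6,0,1)
P 4-3 [J1]: (6,1,1)
R 2-1 [J1]: (6,2,1)
link6: (7,2,1)
link7: (8,2,1)
P 7-1 [J1]: (8,3,1)
C 6-4 [J2]: (8,3,2)
R 7-3 [J1]: (8,4,2)
link8: (9,4,2)
P 2-3 [J1]: (9,5,2)
PS 5-3 [J2]: (9,5,3)
R 8-6 [J1]: (9,6,3)
link9: (10,6,3)
C 2-9 [J2]: (10,6,4)
P 1-9 [J1]: (10,7,4)
Grübler: 3·9 − 2·7 − 4 = 9

M = 9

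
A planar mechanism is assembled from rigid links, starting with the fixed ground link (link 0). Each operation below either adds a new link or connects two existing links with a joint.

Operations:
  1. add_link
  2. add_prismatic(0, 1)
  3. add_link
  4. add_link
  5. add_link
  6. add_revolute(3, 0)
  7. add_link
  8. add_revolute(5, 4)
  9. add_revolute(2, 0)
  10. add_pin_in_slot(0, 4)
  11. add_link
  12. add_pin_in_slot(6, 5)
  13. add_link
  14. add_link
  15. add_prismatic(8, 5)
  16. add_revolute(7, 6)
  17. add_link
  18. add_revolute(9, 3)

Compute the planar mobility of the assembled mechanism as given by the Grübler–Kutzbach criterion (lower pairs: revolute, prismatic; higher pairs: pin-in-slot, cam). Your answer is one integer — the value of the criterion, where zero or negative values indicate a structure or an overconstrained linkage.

ground; <1,0,0>
#1 <2,0,0>
P:0↔1 J1 <2,1,0>
#2 <3,1,0>
#3 <4,1,0>
#4 <5,1,0>
R:3↔0 J1 <5,2,0>
#5 <6,2,0>
R:5↔4 J1 <6,3,0>
R:2↔0 J1 <6,4,0>
PS:0↔4 J2 <6,4,1>
#6 <7,4,1>
PS:6↔5 J2 <7,4,2>
#7 <8,4,2>
#8 <9,4,2>
P:8↔5 J1 <9,5,2>
R:7↔6 J1 <9,6,2>
#9 <10,6,2>
R:9↔3 J1 <10,7,2>
3×9 − 2×7 − 1×2 = 11

M = 11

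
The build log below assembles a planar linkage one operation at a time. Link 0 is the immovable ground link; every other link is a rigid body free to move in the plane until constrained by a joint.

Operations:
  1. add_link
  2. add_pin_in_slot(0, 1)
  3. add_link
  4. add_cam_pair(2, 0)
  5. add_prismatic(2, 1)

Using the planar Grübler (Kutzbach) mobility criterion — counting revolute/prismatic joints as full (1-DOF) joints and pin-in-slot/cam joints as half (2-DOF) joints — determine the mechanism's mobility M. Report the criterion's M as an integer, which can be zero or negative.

M = 2

link 0 = ground. State L|J1|J2 = 1|0|0
+link1  2|0|0
PS(0,1) f=2→J2  2|0|1
+link2  3|0|1
C(2,0) f=2→J2  3|0|2
P(2,1) f=1→J1  3|1|2
M = 3(3−1)−2·1−2 = 6−2−2 = 2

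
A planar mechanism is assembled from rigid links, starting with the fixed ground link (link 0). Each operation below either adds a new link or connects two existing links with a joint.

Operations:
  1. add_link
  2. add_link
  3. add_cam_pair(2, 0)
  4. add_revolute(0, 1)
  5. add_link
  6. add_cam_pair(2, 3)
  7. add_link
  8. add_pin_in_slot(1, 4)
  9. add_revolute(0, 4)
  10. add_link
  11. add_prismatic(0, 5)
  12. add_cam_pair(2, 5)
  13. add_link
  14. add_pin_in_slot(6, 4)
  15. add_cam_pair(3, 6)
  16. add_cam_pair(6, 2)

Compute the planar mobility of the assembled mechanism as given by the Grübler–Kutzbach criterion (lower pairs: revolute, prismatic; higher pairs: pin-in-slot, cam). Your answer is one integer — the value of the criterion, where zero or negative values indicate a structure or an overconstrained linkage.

link 0 = ground. State L|J1|J2 = 1|0|0
+link1  2|0|0
+link2  3|0|0
C(2,0) f=2→J2  3|0|1
R(0,1) f=1→J1  3|1|1
+link3  4|1|1
C(2,3) f=2→J2  4|1|2
+link4  5|1|2
PS(1,4) f=2→J2  5|1|3
R(0,4) f=1→J1  5|2|3
+link5  6|2|3
P(0,5) f=1→J1  6|3|3
C(2,5) f=2→J2  6|3|4
+link6  7|3|4
PS(6,4) f=2→J2  7|3|5
C(3,6) f=2→J2  7|3|6
C(6,2) f=2→J2  7|3|7
M = 3(7−1)−2·3−7 = 18−6−7 = 5

M = 5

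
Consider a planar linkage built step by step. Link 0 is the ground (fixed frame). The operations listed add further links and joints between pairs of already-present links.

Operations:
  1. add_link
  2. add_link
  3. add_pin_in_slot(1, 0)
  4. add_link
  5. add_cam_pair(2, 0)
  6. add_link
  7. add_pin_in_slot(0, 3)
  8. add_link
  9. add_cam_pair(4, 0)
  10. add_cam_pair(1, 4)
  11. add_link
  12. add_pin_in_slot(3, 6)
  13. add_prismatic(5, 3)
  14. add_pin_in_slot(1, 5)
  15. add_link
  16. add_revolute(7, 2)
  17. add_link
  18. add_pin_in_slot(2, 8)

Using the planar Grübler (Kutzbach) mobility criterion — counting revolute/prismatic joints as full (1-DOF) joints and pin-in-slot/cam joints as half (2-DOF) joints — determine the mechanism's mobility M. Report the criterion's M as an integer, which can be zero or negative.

ground; <1,0,0>
#1 <2,0,0>
#2 <3,0,0>
PS:1↔0 J2 <3,0,1>
#3 <4,0,1>
C:2↔0 J2 <4,0,2>
#4 <5,0,2>
PS:0↔3 J2 <5,0,3>
#5 <6,0,3>
C:4↔0 J2 <6,0,4>
C:1↔4 J2 <6,0,5>
#6 <7,0,5>
PS:3↔6 J2 <7,0,6>
P:5↔3 J1 <7,1,6>
PS:1↔5 J2 <7,1,7>
#7 <8,1,7>
R:7↔2 J1 <8,2,7>
#8 <9,2,7>
PS:2↔8 J2 <9,2,8>
3×8 − 2×2 − 1×8 = 12

M = 12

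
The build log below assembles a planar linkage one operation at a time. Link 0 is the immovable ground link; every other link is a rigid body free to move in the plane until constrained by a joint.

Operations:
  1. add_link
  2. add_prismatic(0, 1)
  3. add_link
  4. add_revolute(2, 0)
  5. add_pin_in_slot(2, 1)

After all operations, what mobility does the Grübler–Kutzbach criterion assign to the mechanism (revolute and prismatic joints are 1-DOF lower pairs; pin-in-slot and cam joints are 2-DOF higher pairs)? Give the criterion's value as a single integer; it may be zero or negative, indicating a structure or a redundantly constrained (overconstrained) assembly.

L=1 J1=0 J2=0
add link → L=2 J1=0 J2=0
P@0,1 dof=1 J1 → L=2 J1=1 J2=0
add link → L=3 J1=1 J2=0
R@2,0 dof=1 J1 → L=3 J1=2 J2=0
PS@2,1 dof=2 J2 → L=3 J1=2 J2=1
M=3(L−1)−2J1−J2=3·2−2·2−1=1

M = 1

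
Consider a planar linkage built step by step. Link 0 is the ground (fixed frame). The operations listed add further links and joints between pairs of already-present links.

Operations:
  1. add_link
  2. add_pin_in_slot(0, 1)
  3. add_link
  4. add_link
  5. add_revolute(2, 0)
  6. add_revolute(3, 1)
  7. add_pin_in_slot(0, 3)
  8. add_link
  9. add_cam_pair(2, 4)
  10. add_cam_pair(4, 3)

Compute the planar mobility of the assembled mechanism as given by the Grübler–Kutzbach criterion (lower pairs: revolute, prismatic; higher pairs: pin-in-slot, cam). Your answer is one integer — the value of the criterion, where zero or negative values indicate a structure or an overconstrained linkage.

M = 4

(L,J1,J2)=(1,0,0); link0 fixed
link1: (2,0,0)
PS 0-1 [J2]: (2,0,1)
link2: (3,0,1)
link3: (4,0,1)
R 2-0 [J1]: (4,1,1)
R 3-1 [J1]: (4,2,1)
PS 0-3 [J2]: (4,2,2)
link4: (5,2,2)
C 2-4 [J2]: (5,2,3)
C 4-3 [J2]: (5,2,4)
Grübler: 3·4 − 2·2 − 4 = 4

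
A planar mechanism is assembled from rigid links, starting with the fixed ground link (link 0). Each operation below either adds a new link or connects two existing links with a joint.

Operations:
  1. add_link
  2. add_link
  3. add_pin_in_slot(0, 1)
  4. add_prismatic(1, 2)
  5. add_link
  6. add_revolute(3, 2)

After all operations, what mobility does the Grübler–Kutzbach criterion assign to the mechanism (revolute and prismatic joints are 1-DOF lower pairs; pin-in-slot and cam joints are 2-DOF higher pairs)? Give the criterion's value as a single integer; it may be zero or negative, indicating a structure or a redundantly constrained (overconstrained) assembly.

ground; <1,0,0>
#1 <2,0,0>
#2 <3,0,0>
PS:0↔1 J2 <3,0,1>
P:1↔2 J1 <3,1,1>
#3 <4,1,1>
R:3↔2 J1 <4,2,1>
3×3 − 2×2 − 1×1 = 4

M = 4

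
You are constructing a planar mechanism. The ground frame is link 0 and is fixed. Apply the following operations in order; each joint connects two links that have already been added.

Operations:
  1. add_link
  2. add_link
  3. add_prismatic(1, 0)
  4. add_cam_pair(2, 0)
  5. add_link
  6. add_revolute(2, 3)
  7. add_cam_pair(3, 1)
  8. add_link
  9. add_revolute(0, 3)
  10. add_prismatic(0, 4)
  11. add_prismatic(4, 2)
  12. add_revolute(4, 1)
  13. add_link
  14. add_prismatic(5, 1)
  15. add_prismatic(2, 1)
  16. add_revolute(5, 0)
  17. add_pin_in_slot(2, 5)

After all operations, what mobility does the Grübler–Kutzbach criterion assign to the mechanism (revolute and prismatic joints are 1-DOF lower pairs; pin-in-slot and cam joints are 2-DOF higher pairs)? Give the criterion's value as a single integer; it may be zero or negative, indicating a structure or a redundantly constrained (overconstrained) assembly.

M = -6

ground; <1,0,0>
#1 <2,0,0>
#2 <3,0,0>
P:1↔0 J1 <3,1,0>
C:2↔0 J2 <3,1,1>
#3 <4,1,1>
R:2↔3 J1 <4,2,1>
C:3↔1 J2 <4,2,2>
#4 <5,2,2>
R:0↔3 J1 <5,3,2>
P:0↔4 J1 <5,4,2>
P:4↔2 J1 <5,5,2>
R:4↔1 J1 <5,6,2>
#5 <6,6,2>
P:5↔1 J1 <6,7,2>
P:2↔1 J1 <6,8,2>
R:5↔0 J1 <6,9,2>
PS:2↔5 J2 <6,9,3>
3×5 − 2×9 − 1×3 = -6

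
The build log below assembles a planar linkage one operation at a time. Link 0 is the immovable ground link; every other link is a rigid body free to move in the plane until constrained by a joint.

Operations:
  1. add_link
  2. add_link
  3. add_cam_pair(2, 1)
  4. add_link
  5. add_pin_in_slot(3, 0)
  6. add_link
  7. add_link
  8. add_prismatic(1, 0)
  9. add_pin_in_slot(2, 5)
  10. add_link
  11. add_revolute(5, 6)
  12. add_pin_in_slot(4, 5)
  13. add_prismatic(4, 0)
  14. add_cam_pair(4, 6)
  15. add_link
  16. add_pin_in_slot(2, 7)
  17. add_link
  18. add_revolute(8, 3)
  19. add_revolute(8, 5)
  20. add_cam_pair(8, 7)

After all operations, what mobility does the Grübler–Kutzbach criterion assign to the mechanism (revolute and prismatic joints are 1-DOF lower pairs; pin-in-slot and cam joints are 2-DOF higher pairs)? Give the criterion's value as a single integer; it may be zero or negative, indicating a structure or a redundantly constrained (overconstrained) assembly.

M = 7

L=1 J1=0 J2=0
add link → L=2 J1=0 J2=0
add link → L=3 J1=0 J2=0
C@2,1 dof=2 J2 → L=3 J1=0 J2=1
add link → L=4 J1=0 J2=1
PS@3,0 dof=2 J2 → L=4 J1=0 J2=2
add link → L=5 J1=0 J2=2
add link → L=6 J1=0 J2=2
P@1,0 dof=1 J1 → L=6 J1=1 J2=2
PS@2,5 dof=2 J2 → L=6 J1=1 J2=3
add link → L=7 J1=1 J2=3
R@5,6 dof=1 J1 → L=7 J1=2 J2=3
PS@4,5 dof=2 J2 → L=7 J1=2 J2=4
P@4,0 dof=1 J1 → L=7 J1=3 J2=4
C@4,6 dof=2 J2 → L=7 J1=3 J2=5
add link → L=8 J1=3 J2=5
PS@2,7 dof=2 J2 → L=8 J1=3 J2=6
add link → L=9 J1=3 J2=6
R@8,3 dof=1 J1 → L=9 J1=4 J2=6
R@8,5 dof=1 J1 → L=9 J1=5 J2=6
C@8,7 dof=2 J2 → L=9 J1=5 J2=7
M=3(L−1)−2J1−J2=3·8−2·5−7=7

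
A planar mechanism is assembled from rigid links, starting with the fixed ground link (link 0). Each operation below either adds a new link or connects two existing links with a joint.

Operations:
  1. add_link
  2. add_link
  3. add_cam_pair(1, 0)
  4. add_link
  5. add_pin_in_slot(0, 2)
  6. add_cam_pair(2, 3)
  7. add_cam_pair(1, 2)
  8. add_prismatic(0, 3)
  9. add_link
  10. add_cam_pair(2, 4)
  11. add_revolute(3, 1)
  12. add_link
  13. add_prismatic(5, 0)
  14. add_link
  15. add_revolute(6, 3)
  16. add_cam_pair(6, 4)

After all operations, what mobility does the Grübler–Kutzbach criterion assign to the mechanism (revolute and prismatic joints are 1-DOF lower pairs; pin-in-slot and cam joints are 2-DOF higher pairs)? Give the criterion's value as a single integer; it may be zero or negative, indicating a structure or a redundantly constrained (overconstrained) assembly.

[1;0;0] (link 0 is ground)
L+ [2;0;0]
L+ [3;0;0]
C(1,0)∈J2 [3;0;1]
L+ [4;0;1]
PS(0,2)∈J2 [4;0;2]
C(2,3)∈J2 [4;0;3]
C(1,2)∈J2 [4;0;4]
P(0,3)∈J1 [4;1;4]
L+ [5;1;4]
C(2,4)∈J2 [5;1;5]
R(3,1)∈J1 [5;2;5]
L+ [6;2;5]
P(5,0)∈J1 [6;3;5]
L+ [7;3;5]
R(6,3)∈J1 [7;4;5]
C(6,4)∈J2 [7;4;6]
mobility = 18 − 8 − 6 = 4

M = 4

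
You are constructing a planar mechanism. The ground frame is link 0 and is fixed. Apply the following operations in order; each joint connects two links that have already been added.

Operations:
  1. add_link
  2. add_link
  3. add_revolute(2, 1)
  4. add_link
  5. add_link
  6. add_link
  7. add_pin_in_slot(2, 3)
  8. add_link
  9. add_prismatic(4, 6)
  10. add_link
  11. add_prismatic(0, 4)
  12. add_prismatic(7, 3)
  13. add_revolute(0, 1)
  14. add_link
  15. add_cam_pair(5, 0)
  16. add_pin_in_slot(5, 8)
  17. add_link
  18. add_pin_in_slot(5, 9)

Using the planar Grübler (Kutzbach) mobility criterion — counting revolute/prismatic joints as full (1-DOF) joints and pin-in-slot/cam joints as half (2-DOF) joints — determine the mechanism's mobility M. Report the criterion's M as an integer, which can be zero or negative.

L=1 J1=0 J2=0
add link → L=2 J1=0 J2=0
add link → L=3 J1=0 J2=0
R@2,1 dof=1 J1 → L=3 J1=1 J2=0
add link → L=4 J1=1 J2=0
add link → L=5 J1=1 J2=0
add link → L=6 J1=1 J2=0
PS@2,3 dof=2 J2 → L=6 J1=1 J2=1
add link → L=7 J1=1 J2=1
P@4,6 dof=1 J1 → L=7 J1=2 J2=1
add link → L=8 J1=2 J2=1
P@0,4 dof=1 J1 → L=8 J1=3 J2=1
P@7,3 dof=1 J1 → L=8 J1=4 J2=1
R@0,1 dof=1 J1 → L=8 J1=5 J2=1
add link → L=9 J1=5 J2=1
C@5,0 dof=2 J2 → L=9 J1=5 J2=2
PS@5,8 dof=2 J2 → L=9 J1=5 J2=3
add link → L=10 J1=5 J2=3
PS@5,9 dof=2 J2 → L=10 J1=5 J2=4
M=3(L−1)−2J1−J2=3·9−2·5−4=13

M = 13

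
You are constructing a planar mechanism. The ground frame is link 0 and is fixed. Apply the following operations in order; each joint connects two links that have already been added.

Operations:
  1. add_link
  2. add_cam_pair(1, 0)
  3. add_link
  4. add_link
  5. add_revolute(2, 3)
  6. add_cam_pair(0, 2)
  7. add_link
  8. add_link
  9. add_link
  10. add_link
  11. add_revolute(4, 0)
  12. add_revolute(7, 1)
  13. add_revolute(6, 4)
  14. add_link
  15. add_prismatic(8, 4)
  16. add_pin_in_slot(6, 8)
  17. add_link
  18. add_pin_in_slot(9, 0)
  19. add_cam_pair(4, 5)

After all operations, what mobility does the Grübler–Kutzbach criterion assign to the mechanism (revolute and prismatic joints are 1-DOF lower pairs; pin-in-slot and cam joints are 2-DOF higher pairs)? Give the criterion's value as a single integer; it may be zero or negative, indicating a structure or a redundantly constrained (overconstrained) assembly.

M = 12

link 0 = ground. State L|J1|J2 = 1|0|0
+link1  2|0|0
C(1,0) f=2→J2  2|0|1
+link2  3|0|1
+link3  4|0|1
R(2,3) f=1→J1  4|1|1
C(0,2) f=2→J2  4|1|2
+link4  5|1|2
+link5  6|1|2
+link6  7|1|2
+link7  8|1|2
R(4,0) f=1→J1  8|2|2
R(7,1) f=1→J1  8|3|2
R(6,4) f=1→J1  8|4|2
+link8  9|4|2
P(8,4) f=1→J1  9|5|2
PS(6,8) f=2→J2  9|5|3
+link9  10|5|3
PS(9,0) f=2→J2  10|5|4
C(4,5) f=2→J2  10|5|5
M = 3(10−1)−2·5−5 = 27−10−5 = 12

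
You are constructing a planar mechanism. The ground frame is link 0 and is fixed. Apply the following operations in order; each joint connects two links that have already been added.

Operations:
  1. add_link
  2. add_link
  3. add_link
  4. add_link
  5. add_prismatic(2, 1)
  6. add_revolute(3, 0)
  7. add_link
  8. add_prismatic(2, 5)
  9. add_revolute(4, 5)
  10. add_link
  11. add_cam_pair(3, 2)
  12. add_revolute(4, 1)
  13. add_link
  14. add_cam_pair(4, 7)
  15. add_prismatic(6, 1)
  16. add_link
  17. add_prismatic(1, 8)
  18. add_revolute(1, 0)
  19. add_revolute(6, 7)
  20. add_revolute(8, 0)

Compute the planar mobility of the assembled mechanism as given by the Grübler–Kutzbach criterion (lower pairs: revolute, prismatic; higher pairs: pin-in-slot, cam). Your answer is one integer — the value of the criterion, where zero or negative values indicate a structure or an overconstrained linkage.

M = 2

link 0 = ground. State L|J1|J2 = 1|0|0
+link1  2|0|0
+link2  3|0|0
+link3  4|0|0
+link4  5|0|0
P(2,1) f=1→J1  5|1|0
R(3,0) f=1→J1  5|2|0
+link5  6|2|0
P(2,5) f=1→J1  6|3|0
R(4,5) f=1→J1  6|4|0
+link6  7|4|0
C(3,2) f=2→J2  7|4|1
R(4,1) f=1→J1  7|5|1
+link7  8|5|1
C(4,7) f=2→J2  8|5|2
P(6,1) f=1→J1  8|6|2
+link8  9|6|2
P(1,8) f=1→J1  9|7|2
R(1,0) f=1→J1  9|8|2
R(6,7) f=1→J1  9|9|2
R(8,0) f=1→J1  9|10|2
M = 3(9−1)−2·10−2 = 24−20−2 = 2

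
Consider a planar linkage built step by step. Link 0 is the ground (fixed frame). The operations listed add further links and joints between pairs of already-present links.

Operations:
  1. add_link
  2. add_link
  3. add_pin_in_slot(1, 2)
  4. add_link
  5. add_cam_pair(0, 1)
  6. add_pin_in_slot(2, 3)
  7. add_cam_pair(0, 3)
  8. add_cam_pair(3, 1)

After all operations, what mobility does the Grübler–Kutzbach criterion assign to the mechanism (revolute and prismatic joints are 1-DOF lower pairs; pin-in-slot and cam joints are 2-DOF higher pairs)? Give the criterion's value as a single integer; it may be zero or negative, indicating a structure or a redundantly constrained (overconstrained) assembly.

L=1 J1=0 J2=0
add link → L=2 J1=0 J2=0
add link → L=3 J1=0 J2=0
PS@1,2 dof=2 J2 → L=3 J1=0 J2=1
add link → L=4 J1=0 J2=1
C@0,1 dof=2 J2 → L=4 J1=0 J2=2
PS@2,3 dof=2 J2 → L=4 J1=0 J2=3
C@0,3 dof=2 J2 → L=4 J1=0 J2=4
C@3,1 dof=2 J2 → L=4 J1=0 J2=5
M=3(L−1)−2J1−J2=3·3−2·0−5=4

M = 4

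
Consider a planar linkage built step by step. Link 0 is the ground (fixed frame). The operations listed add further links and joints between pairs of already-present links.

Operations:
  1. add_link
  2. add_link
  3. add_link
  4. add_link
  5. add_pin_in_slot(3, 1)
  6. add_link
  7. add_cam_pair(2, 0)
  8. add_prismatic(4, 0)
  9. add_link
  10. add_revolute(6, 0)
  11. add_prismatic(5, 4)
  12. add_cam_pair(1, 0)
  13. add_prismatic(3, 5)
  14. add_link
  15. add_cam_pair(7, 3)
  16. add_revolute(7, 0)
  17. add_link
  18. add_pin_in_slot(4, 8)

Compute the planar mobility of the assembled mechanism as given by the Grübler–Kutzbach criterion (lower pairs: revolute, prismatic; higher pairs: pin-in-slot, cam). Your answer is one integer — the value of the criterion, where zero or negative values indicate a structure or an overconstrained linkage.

ground; <1,0,0>
#1 <2,0,0>
#2 <3,0,0>
#3 <4,0,0>
#4 <5,0,0>
PS:3↔1 J2 <5,0,1>
#5 <6,0,1>
C:2↔0 J2 <6,0,2>
P:4↔0 J1 <6,1,2>
#6 <7,1,2>
R:6↔0 J1 <7,2,2>
P:5↔4 J1 <7,3,2>
C:1↔0 J2 <7,3,3>
P:3↔5 J1 <7,4,3>
#7 <8,4,3>
C:7↔3 J2 <8,4,4>
R:7↔0 J1 <8,5,4>
#8 <9,5,4>
PS:4↔8 J2 <9,5,5>
3×8 − 2×5 − 1×5 = 9

M = 9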